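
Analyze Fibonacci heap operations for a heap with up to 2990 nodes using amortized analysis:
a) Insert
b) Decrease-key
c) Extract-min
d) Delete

Fibonacci heaps use lazy consolidation. Potential function Phi = t + 2m (t = number of trees, m = marked nodes).
- Insert: O(1) actual, Delta Phi = +1 (one new tree) => O(1) amortized.
- Decrease-key: with c cascading cuts, actual cost is O(c); Delta Phi <= c - 2(c-1) + 2 = 4 - c (c new trees; >= c-1 marks cleared; <= 1 new mark). Amortized O(c) + (4 - c) = O(1).
- Extract-min: O(D(n) + t) actual; consolidation drops t to <= D(n)+1, so Delta Phi pays for the t term. D(n) = O(log n) for n = 2990 => O(log n) amortized.
- Delete: decrease-key to -inf then extract-min = O(log n).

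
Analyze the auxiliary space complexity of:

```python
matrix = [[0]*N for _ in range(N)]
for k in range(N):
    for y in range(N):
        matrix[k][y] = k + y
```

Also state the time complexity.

Space complexity: O(n^2).
A 2D structure of size n x n is allocated.
Time complexity: O(n^2).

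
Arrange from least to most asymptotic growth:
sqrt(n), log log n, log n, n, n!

Ordered by growth rate: log log n < log n < sqrt(n) < n < n!.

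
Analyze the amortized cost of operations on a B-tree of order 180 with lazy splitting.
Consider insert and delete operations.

In a B-tree of order 180, a node splits when it has 180 keys. With lazy splitting, we use potential Phi = number of full nodes + number of near-empty nodes. Each split costs O(1) but reduces potential. Between splits, at least 90 insertions must occur in that node. Amortized structural cost is O(1) per operation, plus O(log_180 n) traversal.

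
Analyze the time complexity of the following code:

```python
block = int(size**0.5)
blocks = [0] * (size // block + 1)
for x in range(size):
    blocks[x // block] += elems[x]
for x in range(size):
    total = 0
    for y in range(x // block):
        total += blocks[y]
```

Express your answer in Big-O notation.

Time complexity: O(n * sqrt(n)).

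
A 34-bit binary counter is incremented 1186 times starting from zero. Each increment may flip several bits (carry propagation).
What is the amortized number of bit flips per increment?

Bit i flips on every 2^i-th increment, so over 1186 increments bit i flips floor(1186/2^i) times. Summing over i: total flips < 2 * 1186. Amortized: < 2 = O(1) per increment.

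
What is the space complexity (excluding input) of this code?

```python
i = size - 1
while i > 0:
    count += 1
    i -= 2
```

Space complexity: O(1).
Only a constant amount of auxiliary storage is used; nothing grows with n.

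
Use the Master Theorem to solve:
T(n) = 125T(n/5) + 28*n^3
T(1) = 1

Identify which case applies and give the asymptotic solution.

a=125, b=5, f(n)=28*n^3.
log_5(125) = 3, so n^(log_b(a)) = n^3.
f(n) = Theta(n^3), so Case 2 applies.
T(n) = Theta(n^3 log n).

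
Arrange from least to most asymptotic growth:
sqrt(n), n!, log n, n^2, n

Ordered by growth rate: log n < sqrt(n) < n < n^2 < n!.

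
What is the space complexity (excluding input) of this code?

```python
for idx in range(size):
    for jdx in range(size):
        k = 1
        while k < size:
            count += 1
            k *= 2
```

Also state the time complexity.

Space complexity: O(1).
Only a constant amount of auxiliary storage is used; nothing grows with n.
Time complexity: O(n^2 log n).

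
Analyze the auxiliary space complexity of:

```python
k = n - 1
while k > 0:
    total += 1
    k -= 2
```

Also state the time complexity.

Space complexity: O(1).
Only a constant amount of auxiliary storage is used; nothing grows with n.
Time complexity: O(n).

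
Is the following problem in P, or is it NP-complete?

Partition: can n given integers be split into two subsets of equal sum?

This problem is NP-complete: Subset Sum reduces to it (one of Karp's 21 NP-complete problems).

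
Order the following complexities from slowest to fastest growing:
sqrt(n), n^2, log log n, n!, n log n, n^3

Ordered by growth rate: log log n < sqrt(n) < n log n < n^2 < n^3 < n!.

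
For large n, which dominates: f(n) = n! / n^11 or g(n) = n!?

g(n) = n! grows faster: the ratio n!/(n!/n^11) = n^11 -> infinity.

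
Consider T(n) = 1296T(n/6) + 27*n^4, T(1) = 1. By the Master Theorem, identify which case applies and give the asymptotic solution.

a=1296, b=6, f(n)=27*n^4.
log_6(1296) = 4, so n^(log_b(a)) = n^4.
f(n) = Theta(n^4), so Case 2 applies.
T(n) = Theta(n^4 log n).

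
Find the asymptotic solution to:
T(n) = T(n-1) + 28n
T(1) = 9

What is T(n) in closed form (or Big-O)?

Unrolling: T(n) = 9 + 28*(2 + 3 + ... + n) = 9 + 28*(n(n+1)/2 - 1) = O(n^2).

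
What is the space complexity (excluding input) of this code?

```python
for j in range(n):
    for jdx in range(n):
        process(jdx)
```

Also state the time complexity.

Space complexity: O(1).
Only a constant amount of auxiliary storage is used; nothing grows with n.
Time complexity: O(n^2).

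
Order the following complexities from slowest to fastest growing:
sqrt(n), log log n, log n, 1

Ordered by growth rate: 1 < log log n < log n < sqrt(n).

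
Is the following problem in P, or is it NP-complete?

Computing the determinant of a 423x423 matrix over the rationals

This problem is in P: Gaussian elimination runs in O(n^3).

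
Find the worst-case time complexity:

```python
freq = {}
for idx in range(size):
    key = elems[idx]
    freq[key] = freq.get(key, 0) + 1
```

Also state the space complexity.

Time complexity: O(n).
Space complexity: O(n).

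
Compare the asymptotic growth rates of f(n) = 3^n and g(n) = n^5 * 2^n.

f(n) = 3^n grows faster: 3^n / (n^5 2^n) = (3/2)^n / n^5 -> infinity since 3/2 > 1.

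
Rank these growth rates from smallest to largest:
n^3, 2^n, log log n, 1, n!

Ordered by growth rate: 1 < log log n < n^3 < 2^n < n!.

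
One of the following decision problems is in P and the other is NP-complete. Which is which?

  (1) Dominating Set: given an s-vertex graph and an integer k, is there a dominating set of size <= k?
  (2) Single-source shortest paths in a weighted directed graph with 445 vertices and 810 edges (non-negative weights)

(1) is NP-complete: reduces from Set Cover (with k part of the input).
(2) is P: Dijkstra's algorithm runs in O((V+E) log V).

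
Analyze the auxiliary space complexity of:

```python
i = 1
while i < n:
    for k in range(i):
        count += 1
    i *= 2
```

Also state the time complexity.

Space complexity: O(1).
Only a constant amount of auxiliary storage is used; nothing grows with n.
Time complexity: O(n).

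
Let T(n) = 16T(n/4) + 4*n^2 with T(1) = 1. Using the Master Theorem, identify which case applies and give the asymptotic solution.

a=16, b=4, f(n)=4*n^2.
log_4(16) = 2, so n^(log_b(a)) = n^2.
f(n) = Theta(n^2), so Case 2 applies.
T(n) = Theta(n^2 log n).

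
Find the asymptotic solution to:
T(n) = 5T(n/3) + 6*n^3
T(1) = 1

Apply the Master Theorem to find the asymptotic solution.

a=5, b=3, f(n)=6*n^3. log_3(5) = 1.465 < 3. Case 3: T(n) = O(n^3).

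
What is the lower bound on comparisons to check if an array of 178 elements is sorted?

To verify 178 elements are sorted, we must compare each consecutive pair. Skipping any pair allows an adversary to swap them. Therefore 177 comparisons are necessary and sufficient.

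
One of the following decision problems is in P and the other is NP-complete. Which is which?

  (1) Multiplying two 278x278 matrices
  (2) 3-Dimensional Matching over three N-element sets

(1) is P: the schoolbook algorithm runs in O(n^3).
(2) is NP-complete: one of Karp's 21 NP-complete problems.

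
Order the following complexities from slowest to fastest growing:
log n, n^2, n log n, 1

Ordered by growth rate: 1 < log n < n log n < n^2.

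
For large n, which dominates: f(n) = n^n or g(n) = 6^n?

f(n) = n^n grows faster: n^n / 6^n = (n/6)^n -> infinity once n > 6.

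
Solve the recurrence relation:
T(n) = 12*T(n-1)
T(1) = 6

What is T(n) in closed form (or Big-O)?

Each step multiplies by 12. T(n) = T(1)*12^(n-1) = 6*12^(n-1).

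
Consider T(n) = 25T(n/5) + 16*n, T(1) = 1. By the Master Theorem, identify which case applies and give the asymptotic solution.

a=25, b=5, f(n)=16*n.
log_5(25) = 2 > 1.
Since f(n) = O(n^1) is polynomially smaller than n^2, Case 1 applies.
T(n) = Theta(n^2).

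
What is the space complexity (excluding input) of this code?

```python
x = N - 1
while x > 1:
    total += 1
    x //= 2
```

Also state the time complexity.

Space complexity: O(1).
Only a constant amount of auxiliary storage is used; nothing grows with n.
Time complexity: O(log n).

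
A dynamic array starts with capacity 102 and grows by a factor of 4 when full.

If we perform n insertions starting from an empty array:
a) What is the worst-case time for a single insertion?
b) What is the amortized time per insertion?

(a) Worst-case single insertion: O(n) -- when the array is full at capacity c, the resize copies all c elements, and c can be Theta(n).
(b) Resizes happen at sizes 102, 408, 1632, ... Total copy cost for n insertions: 102 + 408 + ... = O(n) (geometric series with ratio 1/4). Amortized cost per insertion: O(n)/n = O(1).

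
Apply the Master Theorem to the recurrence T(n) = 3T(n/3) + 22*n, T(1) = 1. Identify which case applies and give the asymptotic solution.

a=3, b=3, f(n)=22*n.
log_3(3) = 1, so n^(log_b(a)) = n.
f(n) = Theta(n), so Case 2 applies.
T(n) = Theta(n log n).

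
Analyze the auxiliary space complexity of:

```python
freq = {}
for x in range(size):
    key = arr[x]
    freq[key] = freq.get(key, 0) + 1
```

Space complexity: O(n).
Auxiliary storage grows linearly with the input size n in the worst case.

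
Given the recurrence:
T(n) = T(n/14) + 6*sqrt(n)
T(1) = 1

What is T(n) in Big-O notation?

Each level contributes sqrt(n/14^k). Geometric series with ratio 1/sqrt(14) < 1 sums to O(sqrt(n)).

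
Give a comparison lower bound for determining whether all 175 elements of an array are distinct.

In the algebraic decision-tree model, the YES region for element distinctness on 175 elements has 175! connected components (one per ordering). Ben-Or's theorem then gives a lower bound of Omega(log(n!)) = Omega(n log n).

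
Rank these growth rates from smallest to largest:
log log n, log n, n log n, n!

Ordered by growth rate: log log n < log n < n log n < n!.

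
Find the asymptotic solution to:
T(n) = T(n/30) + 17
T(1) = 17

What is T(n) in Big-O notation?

Each step divides n by 30 and adds 17. After log_30(n) steps, T(n) = O(log n).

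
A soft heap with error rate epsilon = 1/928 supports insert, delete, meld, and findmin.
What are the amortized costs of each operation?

Soft heaps (Chazelle) allow up to an epsilon = 1/928 fraction of elements to have corrupted (raised) keys. Insert is O(log(1/epsilon)) = O(log 928) amortized -- the structure maintains heap-ordered binary trees of rank bounded by O(log(1/epsilon)). Meld concatenates root lists: O(1) amortized. Delete and findmin are O(1) amortized.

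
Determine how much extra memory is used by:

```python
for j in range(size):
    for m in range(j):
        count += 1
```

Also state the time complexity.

Space complexity: O(1).
Only a constant amount of auxiliary storage is used; nothing grows with n.
Time complexity: O(n^2).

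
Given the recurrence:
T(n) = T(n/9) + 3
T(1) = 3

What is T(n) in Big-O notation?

Each step divides n by 9 and adds 3. After log_9(n) steps, T(n) = O(log n).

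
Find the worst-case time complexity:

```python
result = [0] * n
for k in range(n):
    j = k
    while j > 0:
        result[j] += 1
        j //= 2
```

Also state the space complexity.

Time complexity: O(n log n).
Space complexity: O(n).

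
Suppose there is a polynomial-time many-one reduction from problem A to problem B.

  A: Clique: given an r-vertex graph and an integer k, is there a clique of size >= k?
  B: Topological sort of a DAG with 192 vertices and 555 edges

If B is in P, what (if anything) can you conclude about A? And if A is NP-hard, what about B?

A poly-time reduction A <=_p B means any A-instance can be transformed to a B-instance in poly time.
If B is in P: compose the reduction with B's poly-time algorithm to solve A in poly time, so A is in P.
If A is NP-hard: every NP problem reduces to A, which reduces to B; composing reductions, every NP problem reduces to B, so B is NP-hard.
(Here in fact A is NP-complete and B is in P, so no such reduction is known -- its existence would imply P = NP; the analysis concerns only what the assumed reduction would or would not let you conclude.)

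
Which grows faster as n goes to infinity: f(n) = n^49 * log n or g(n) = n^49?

f(n) = n^49 * log n grows faster: extra log n factor -> infinity.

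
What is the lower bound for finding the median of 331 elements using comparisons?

To find the median of 331 elements, every element must be compared at least once, so the lower bound is Omega(n). The BFPRT algorithm achieves O(n), making this tight.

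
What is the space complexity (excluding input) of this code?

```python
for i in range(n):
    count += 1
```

Space complexity: O(1).
Only a constant amount of auxiliary storage is used; nothing grows with n.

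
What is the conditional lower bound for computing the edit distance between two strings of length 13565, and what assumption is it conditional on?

Under SETH (the Strong Exponential Time Hypothesis), edit distance on length-13565 strings cannot be computed in O(n^(2-epsilon)) time for any epsilon > 0 (Backurs-Indyk). The reduction is from CNF-SAT via the orthogonal vectors problem.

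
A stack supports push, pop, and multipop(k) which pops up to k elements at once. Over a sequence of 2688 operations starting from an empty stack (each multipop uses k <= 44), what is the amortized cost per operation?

Each element is pushed exactly once and popped at most once (whether by pop or as part of a multipop). So the total number of individual pops over the whole sequence is at most the number of pushes, which is at most 2688. Total work <= 2 * 2688, hence O(1) amortized per operation.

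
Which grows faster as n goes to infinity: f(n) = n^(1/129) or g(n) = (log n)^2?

f(n) = n^(1/129) grows faster: any positive power of n dominates any polylog.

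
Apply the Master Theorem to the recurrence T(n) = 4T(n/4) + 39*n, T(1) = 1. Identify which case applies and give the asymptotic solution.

a=4, b=4, f(n)=39*n.
log_4(4) = 1, so n^(log_b(a)) = n.
f(n) = Theta(n), so Case 2 applies.
T(n) = Theta(n log n).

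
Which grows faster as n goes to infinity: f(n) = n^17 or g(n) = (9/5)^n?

g(n) = (9/5)^n grows faster: (9/5)^n is exponential with base 9/5 > 1, dominating every polynomial.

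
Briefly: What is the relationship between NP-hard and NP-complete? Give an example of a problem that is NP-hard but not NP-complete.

NP-hard: at least as hard as any NP problem (but need not be in NP). NP-complete = NP-hard intersection NP. The Halting Problem is NP-hard but undecidable (not in NP). The optimization version of TSP is NP-hard but not a decision problem.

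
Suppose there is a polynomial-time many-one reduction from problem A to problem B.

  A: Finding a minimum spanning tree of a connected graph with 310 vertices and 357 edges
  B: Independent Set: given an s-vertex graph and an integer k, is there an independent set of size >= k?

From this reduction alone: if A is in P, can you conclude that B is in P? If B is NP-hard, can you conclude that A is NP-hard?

A poly-time reduction A <=_p B transfers tractability DOWN (B easy => A easy) and hardness UP (A hard => B hard), not the reverse.
From A in P, the reduction alone does NOT give B in P: any problem in P trivially reduces to SAT, yet SAT is not known to be in P.
From B NP-hard, the reduction alone does NOT give A NP-hard: again, easy problems reduce to hard ones.
(Here in fact A is P and B is NP-complete.)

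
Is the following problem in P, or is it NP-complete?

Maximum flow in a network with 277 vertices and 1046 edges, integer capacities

This problem is in P: Edmonds-Karp / push-relabel run in polynomial time.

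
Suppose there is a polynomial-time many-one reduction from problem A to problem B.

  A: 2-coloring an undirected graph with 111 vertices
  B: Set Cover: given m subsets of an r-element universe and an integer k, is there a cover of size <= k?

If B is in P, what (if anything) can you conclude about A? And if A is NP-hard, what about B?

A poly-time reduction A <=_p B means any A-instance can be transformed to a B-instance in poly time.
If B is in P: compose the reduction with B's poly-time algorithm to solve A in poly time, so A is in P.
If A is NP-hard: every NP problem reduces to A, which reduces to B; composing reductions, every NP problem reduces to B, so B is NP-hard.
(Here in fact A is P and B is NP-complete.)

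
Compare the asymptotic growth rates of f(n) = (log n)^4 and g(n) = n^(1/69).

g(n) = n^(1/69) grows faster: any positive power of n dominates any polylog.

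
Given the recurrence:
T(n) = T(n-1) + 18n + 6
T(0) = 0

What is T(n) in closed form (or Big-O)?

Dominant term in sum is 18*sum(i, i=1..n) = 18*n*(n+1)/2 = O(n^2).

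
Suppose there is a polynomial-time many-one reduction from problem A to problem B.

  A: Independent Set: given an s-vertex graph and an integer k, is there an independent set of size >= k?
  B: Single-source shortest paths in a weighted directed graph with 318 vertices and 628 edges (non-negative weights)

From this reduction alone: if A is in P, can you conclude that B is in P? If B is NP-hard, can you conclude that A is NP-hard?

A poly-time reduction A <=_p B transfers tractability DOWN (B easy => A easy) and hardness UP (A hard => B hard), not the reverse.
From A in P, the reduction alone does NOT give B in P: any problem in P trivially reduces to SAT, yet SAT is not known to be in P.
From B NP-hard, the reduction alone does NOT give A NP-hard: again, easy problems reduce to hard ones.
(Here in fact A is NP-complete and B is in P, so no such reduction is known -- its existence would imply P = NP; the analysis concerns only what the assumed reduction would or would not let you conclude.)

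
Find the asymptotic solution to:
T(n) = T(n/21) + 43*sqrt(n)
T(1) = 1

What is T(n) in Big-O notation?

Each level contributes sqrt(n/21^k). Geometric series with ratio 1/sqrt(21) < 1 sums to O(sqrt(n)).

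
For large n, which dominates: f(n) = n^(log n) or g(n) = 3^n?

g(n) = 3^n grows faster: take logs: log(n^(log n)) = (log n)^2, log(3^n) = n log 3; n dominates (log n)^2.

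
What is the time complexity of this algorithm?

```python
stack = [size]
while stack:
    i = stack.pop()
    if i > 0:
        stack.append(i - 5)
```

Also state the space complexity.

Time complexity: O(n).
Space complexity: O(1).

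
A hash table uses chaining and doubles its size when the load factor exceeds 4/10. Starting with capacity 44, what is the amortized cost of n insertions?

Rehashing occurs when load exceeds 4/10. Total rehash cost is geometric series summing to O(n). Each insertion itself is O(1). Amortized: O(1).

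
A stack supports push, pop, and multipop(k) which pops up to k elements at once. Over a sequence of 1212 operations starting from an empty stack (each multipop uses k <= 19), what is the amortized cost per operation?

Each element is pushed exactly once and popped at most once (whether by pop or as part of a multipop). So the total number of individual pops over the whole sequence is at most the number of pushes, which is at most 1212. Total work <= 2 * 1212, hence O(1) amortized per operation.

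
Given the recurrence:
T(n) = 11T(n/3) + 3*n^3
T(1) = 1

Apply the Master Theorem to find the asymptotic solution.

a=11, b=3, f(n)=3*n^3. log_3(11) = 2.183 < 3. Case 3: T(n) = O(n^3).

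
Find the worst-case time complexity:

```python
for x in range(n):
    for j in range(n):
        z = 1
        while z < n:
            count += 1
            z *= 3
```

Time complexity: O(n^2 log n).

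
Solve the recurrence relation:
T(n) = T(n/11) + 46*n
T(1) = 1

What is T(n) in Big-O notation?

Geometric series: 46*n*(1 + 1/11 + 1/11^2 + ...) = O(n). T(n) = O(n).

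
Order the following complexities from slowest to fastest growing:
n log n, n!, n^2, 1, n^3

Ordered by growth rate: 1 < n log n < n^2 < n^3 < n!.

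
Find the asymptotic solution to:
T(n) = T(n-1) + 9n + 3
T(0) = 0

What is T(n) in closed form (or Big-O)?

Dominant term in sum is 9*sum(i, i=1..n) = 9*n*(n+1)/2 = O(n^2).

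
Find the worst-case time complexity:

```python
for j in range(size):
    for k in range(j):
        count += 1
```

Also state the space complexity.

Time complexity: O(n^2).
Space complexity: O(1).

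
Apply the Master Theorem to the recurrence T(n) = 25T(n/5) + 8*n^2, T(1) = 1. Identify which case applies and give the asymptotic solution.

a=25, b=5, f(n)=8*n^2.
log_5(25) = 2, so n^(log_b(a)) = n^2.
f(n) = Theta(n^2), so Case 2 applies.
T(n) = Theta(n^2 log n).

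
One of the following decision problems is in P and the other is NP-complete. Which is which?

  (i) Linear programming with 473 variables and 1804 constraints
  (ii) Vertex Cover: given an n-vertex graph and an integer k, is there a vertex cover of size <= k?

(i) is P: the ellipsoid and interior-point methods run in polynomial time.
(ii) is NP-complete: one of Karp's 21 NP-complete problems (with k part of the input; for any fixed constant k it is in P).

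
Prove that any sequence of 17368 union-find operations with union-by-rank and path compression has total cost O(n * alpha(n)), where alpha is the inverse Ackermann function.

Using Tarjan's analysis with rank-based potential function. Union-by-rank keeps tree height O(log n). Path compression flattens paths during find. For n = 17368 operations, total cost is O(n * alpha(n)), effectively O(n) since alpha grows incredibly slowly.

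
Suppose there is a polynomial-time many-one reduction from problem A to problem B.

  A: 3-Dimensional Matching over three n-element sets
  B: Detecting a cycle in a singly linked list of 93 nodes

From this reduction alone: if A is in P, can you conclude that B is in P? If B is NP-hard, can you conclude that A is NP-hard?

A poly-time reduction A <=_p B transfers tractability DOWN (B easy => A easy) and hardness UP (A hard => B hard), not the reverse.
From A in P, the reduction alone does NOT give B in P: any problem in P trivially reduces to SAT, yet SAT is not known to be in P.
From B NP-hard, the reduction alone does NOT give A NP-hard: again, easy problems reduce to hard ones.
(Here in fact A is NP-complete and B is in P, so no such reduction is known -- its existence would imply P = NP; the analysis concerns only what the assumed reduction would or would not let you conclude.)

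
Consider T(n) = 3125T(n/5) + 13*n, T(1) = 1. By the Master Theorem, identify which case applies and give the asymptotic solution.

a=3125, b=5, f(n)=13*n.
log_5(3125) = 5 > 1.
Since f(n) = O(n^1) is polynomially smaller than n^5, Case 1 applies.
T(n) = Theta(n^5).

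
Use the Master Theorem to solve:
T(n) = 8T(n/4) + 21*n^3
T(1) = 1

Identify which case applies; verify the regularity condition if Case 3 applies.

a=8, b=4, f(n)=21*n^3.
log_4(8) = 1.5 < 3.
f(n) = Omega(n^(1.5+epsilon)) for some epsilon > 0, so Case 3 is the candidate.
Regularity: a*f(n/b) = 8*21*(n/4)^3 = (8/64)*21*n^3 <= c*f(n) with c = 8/64 < 1. Satisfied.
Case 3: T(n) = Theta(n^3).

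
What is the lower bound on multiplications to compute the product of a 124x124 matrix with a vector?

A 124x124 matrix-vector product has 124 inner products of length 124. Output depends on all 124^2 = 15376 matrix entries. At least 15376 multiplications needed.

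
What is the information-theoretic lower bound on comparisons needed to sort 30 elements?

There are 30! = 265252859812191058636308480000000 possible orderings. Each comparison gives 1 bit. We need at least ceil(log_2(265252859812191058636308480000000)) = 108 comparisons.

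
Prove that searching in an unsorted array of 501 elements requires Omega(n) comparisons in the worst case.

An adversary can always place the target in the last position checked. Until all 501 positions are examined, the target might be in any unchecked position. Therefore 501 comparisons are necessary.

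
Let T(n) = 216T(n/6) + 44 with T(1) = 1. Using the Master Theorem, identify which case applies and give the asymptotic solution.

a=216, b=6, f(n)=44.
log_6(216) = 3 > 0.
Since f(n) = O(n^0) is polynomially smaller than n^3, Case 1 applies.
T(n) = Theta(n^3).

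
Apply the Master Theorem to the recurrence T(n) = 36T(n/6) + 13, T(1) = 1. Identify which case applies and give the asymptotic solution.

a=36, b=6, f(n)=13.
log_6(36) = 2 > 0.
Since f(n) = O(n^0) is polynomially smaller than n^2, Case 1 applies.
T(n) = Theta(n^2).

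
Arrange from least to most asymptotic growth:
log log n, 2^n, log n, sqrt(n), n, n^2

Ordered by growth rate: log log n < log n < sqrt(n) < n < n^2 < 2^n.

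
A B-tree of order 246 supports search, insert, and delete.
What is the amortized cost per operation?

B-tree of order 246 has height O(log_246 n). Each operation traverses the tree height. Splits during insert and merges during delete are O(1) each and occur at most once per level. Total cost per operation: O(log_246 n).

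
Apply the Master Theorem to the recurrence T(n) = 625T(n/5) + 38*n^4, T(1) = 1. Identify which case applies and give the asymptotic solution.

a=625, b=5, f(n)=38*n^4.
log_5(625) = 4, so n^(log_b(a)) = n^4.
f(n) = Theta(n^4), so Case 2 applies.
T(n) = Theta(n^4 log n).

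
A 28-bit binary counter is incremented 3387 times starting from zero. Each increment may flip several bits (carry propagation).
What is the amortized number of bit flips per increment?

Bit i flips on every 2^i-th increment, so over 3387 increments bit i flips floor(3387/2^i) times. Summing over i: total flips < 2 * 3387. Amortized: < 2 = O(1) per increment.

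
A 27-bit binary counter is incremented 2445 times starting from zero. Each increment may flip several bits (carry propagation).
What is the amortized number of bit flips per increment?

Bit i flips on every 2^i-th increment, so over 2445 increments bit i flips floor(2445/2^i) times. Summing over i: total flips < 2 * 2445. Amortized: < 2 = O(1) per increment.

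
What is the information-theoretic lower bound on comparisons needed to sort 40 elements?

There are 40! = 815915283247897734345611269596115894272000000000 possible orderings. Each comparison gives 1 bit. We need at least ceil(log_2(815915283247897734345611269596115894272000000000)) = 160 comparisons.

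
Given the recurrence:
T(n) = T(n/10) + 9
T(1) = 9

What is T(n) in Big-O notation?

Each step divides n by 10 and adds 9. After log_10(n) steps, T(n) = O(log n).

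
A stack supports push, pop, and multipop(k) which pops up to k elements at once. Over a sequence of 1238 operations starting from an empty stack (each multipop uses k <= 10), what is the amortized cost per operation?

Each element is pushed exactly once and popped at most once (whether by pop or as part of a multipop). So the total number of individual pops over the whole sequence is at most the number of pushes, which is at most 1238. Total work <= 2 * 1238, hence O(1) amortized per operation.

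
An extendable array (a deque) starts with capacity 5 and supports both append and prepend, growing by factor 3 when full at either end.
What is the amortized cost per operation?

Growth at either end copies all elements; capacities form a geometric sequence with ratio 3, so total copy cost over n operations is O(n) (two geometric series). Amortized O(1).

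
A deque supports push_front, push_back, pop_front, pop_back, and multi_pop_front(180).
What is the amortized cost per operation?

Assign 2 credits to each push operation. A pop uses 1 saved credit. multi_pop_front(180) uses up to 180 saved credits from previous pushes. Credits never go negative. Amortized cost is O(1).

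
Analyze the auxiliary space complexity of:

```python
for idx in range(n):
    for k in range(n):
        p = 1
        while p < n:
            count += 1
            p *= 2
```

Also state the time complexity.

Space complexity: O(1).
Only a constant amount of auxiliary storage is used; nothing grows with n.
Time complexity: O(n^2 log n).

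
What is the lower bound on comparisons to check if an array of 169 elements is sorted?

To verify 169 elements are sorted, we must compare each consecutive pair. Skipping any pair allows an adversary to swap them. Therefore 168 comparisons are necessary and sufficient.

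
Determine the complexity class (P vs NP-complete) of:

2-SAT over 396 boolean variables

This problem is in P: 2-SAT is solvable in linear time via implication-graph SCCs.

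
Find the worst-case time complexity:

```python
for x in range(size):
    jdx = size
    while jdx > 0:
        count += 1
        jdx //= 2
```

Time complexity: O(n log n).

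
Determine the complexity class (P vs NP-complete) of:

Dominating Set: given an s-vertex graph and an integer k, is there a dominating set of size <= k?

This problem is NP-complete: reduces from Set Cover (with k part of the input).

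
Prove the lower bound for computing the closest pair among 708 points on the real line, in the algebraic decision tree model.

Reduction from element distinctness: given 708 reals, the closest-pair distance is 0 iff two are equal. Element distinctness has an Omega(n log n) lower bound in the algebraic decision tree model (Ben-Or). Therefore closest pair on a line also requires Omega(n log n). Sorting then a linear scan achieves this.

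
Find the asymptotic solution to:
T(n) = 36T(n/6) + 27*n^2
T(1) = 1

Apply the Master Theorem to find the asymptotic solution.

a=36, b=6, f(n)=27*n^2. log_6(36) = 2. Case 2: T(n) = O(n^2 log n).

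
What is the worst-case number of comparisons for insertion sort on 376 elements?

Insertion sort on reverse-sorted input: 1 + 2 + ... + (376-1) = 70500 comparisons.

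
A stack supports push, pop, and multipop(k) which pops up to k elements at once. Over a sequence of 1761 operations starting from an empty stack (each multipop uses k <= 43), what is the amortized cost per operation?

Each element is pushed exactly once and popped at most once (whether by pop or as part of a multipop). So the total number of individual pops over the whole sequence is at most the number of pushes, which is at most 1761. Total work <= 2 * 1761, hence O(1) amortized per operation.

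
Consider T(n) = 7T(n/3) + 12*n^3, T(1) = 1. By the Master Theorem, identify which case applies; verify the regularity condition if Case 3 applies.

a=7, b=3, f(n)=12*n^3.
log_3(7) = 1.771 < 3.
f(n) = Omega(n^(1.771+epsilon)) for some epsilon > 0, so Case 3 is the candidate.
Regularity: a*f(n/b) = 7*12*(n/3)^3 = (7/27)*12*n^3 <= c*f(n) with c = 7/27 < 1. Satisfied.
Case 3: T(n) = Theta(n^3).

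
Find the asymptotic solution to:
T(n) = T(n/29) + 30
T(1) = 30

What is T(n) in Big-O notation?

Each step divides n by 29 and adds 30. After log_29(n) steps, T(n) = O(log n).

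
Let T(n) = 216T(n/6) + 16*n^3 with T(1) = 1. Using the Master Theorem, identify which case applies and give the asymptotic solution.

a=216, b=6, f(n)=16*n^3.
log_6(216) = 3, so n^(log_b(a)) = n^3.
f(n) = Theta(n^3), so Case 2 applies.
T(n) = Theta(n^3 log n).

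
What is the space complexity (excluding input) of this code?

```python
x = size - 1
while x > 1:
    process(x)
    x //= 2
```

Space complexity: O(1).
Only a constant amount of auxiliary storage is used; nothing grows with n.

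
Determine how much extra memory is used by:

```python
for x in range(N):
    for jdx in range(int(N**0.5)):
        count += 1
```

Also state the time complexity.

Space complexity: O(1).
Only a constant amount of auxiliary storage is used; nothing grows with n.
Time complexity: O(n * sqrt(n)).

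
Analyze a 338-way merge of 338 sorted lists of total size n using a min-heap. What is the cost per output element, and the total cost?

Maintain a min-heap of size 338 holding the current head of each list. Each output step does one extract-min (O(log 338)) and one insert of that list's next element (O(log 338)). Each of the n elements passes through the heap exactly once, so the total cost is O(n log 338), i.e. O(log 338) per output element.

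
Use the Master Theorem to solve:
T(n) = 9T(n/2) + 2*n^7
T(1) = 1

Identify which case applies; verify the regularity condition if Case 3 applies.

a=9, b=2, f(n)=2*n^7.
log_2(9) = 3.17 < 7.
f(n) = Omega(n^(3.17+epsilon)) for some epsilon > 0, so Case 3 is the candidate.
Regularity: a*f(n/b) = 9*2*(n/2)^7 = (9/128)*2*n^7 <= c*f(n) with c = 9/128 < 1. Satisfied.
Case 3: T(n) = Theta(n^7).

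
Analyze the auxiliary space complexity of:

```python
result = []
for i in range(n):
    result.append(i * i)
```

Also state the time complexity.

Space complexity: O(n).
Auxiliary storage grows linearly with the input size n in the worst case.
Time complexity: O(n).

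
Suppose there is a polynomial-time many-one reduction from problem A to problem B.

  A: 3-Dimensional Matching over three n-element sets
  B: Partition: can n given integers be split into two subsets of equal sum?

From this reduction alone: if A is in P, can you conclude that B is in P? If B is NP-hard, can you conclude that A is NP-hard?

A poly-time reduction A <=_p B transfers tractability DOWN (B easy => A easy) and hardness UP (A hard => B hard), not the reverse.
From A in P, the reduction alone does NOT give B in P: any problem in P trivially reduces to SAT, yet SAT is not known to be in P.
From B NP-hard, the reduction alone does NOT give A NP-hard: again, easy problems reduce to hard ones.
(Here in fact A is NP-complete and B is NP-complete.)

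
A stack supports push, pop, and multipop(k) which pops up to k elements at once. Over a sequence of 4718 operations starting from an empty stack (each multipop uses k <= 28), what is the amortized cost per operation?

Each element is pushed exactly once and popped at most once (whether by pop or as part of a multipop). So the total number of individual pops over the whole sequence is at most the number of pushes, which is at most 4718. Total work <= 2 * 4718, hence O(1) amortized per operation.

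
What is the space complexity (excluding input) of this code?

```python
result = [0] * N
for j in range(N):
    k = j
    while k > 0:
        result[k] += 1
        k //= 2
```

Space complexity: O(n).
Auxiliary storage grows linearly with the input size n in the worst case.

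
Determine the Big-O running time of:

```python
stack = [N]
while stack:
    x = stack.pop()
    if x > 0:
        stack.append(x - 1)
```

Time complexity: O(n).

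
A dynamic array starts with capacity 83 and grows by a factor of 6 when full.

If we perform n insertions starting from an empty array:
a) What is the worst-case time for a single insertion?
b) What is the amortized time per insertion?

(a) Worst-case single insertion: O(n) -- when the array is full at capacity c, the resize copies all c elements, and c can be Theta(n).
(b) Resizes happen at sizes 83, 498, 2988, ... Total copy cost for n insertions: 83 + 498 + ... = O(n) (geometric series with ratio 1/6). Amortized cost per insertion: O(n)/n = O(1).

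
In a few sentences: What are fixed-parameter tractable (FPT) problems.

A problem parameterized by k is FPT if it can be solved in time f(k) * n^O(1), where f is any computable function of k alone. Vertex Cover parameterized by solution size k is FPT: O(2^k * n). The W-hierarchy (W[1], W[2], ...) classifies parameterized problems by hardness; Clique parameterized by clique size is W[1]-complete.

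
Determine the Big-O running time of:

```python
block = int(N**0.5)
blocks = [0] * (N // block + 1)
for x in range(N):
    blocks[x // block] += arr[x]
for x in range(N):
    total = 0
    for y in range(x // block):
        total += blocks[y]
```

Time complexity: O(n * sqrt(n)).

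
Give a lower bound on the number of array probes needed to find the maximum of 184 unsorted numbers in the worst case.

Adversary: any unprobed cell could hold a value larger than everything seen so far. If fewer than 184 cells are probed, the adversary places the max in an unprobed cell. So all 184 cells must be examined; together with 184-1 comparisons this is tight.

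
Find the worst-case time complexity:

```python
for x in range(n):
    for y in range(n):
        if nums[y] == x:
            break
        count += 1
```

Time complexity: O(n^2).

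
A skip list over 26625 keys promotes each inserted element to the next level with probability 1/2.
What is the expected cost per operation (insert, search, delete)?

Expected number of levels is O(log_2(26625)) = O(log n). A search visits O(1) expected nodes per level over O(log n) levels. Insert/delete are a search plus O(1) pointer updates per level. Expected O(log n) per operation.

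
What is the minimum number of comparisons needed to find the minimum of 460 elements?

Finding the minimum requires 459 comparisons, identical reasoning to finding the maximum. Each comparison eliminates one candidate.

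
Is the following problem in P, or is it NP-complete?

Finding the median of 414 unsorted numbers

This problem is in P: linear-time selection (median-of-medians) runs in O(n).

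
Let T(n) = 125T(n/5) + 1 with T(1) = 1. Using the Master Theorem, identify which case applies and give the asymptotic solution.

a=125, b=5, f(n)=1.
log_5(125) = 3 > 0.
Since f(n) = O(n^0) is polynomially smaller than n^3, Case 1 applies.
T(n) = Theta(n^3).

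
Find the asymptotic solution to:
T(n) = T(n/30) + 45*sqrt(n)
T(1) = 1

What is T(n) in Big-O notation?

Each level contributes sqrt(n/30^k). Geometric series with ratio 1/sqrt(30) < 1 sums to O(sqrt(n)).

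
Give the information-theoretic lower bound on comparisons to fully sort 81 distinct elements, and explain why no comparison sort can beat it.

A comparison sort is a binary decision tree whose leaves are the 81! = 5797126020747367985879734231578109105412357244731625958745865049716390179693892056256184534249745940480000000000000000000 possible output permutations. A binary tree with L leaves has height >= ceil(log_2(L)). So any comparison sort needs >= ceil(log_2(81!)) = 402 comparisons in the worst case.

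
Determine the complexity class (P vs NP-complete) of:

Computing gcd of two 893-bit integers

This problem is in P: the Euclidean algorithm runs in polynomial time in the bit-length.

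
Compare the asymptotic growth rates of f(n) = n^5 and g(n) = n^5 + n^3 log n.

f(n) = n^5 and g(n) = n^5 + n^3 log n are Theta of each other: the lower-order n^3 log n term is o(n^5); both are Theta(n^5).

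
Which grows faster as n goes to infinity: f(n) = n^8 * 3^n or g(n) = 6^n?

g(n) = 6^n grows faster: 6^n / (n^8 3^n) = (6/3)^n / n^8 -> infinity since 6/3 > 1.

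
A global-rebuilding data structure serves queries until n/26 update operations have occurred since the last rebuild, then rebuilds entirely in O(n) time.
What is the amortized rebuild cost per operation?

The O(n) rebuild is triggered by n/26 operations, so each contributes O(n)/(n/26) = O(26) = O(1) to the rebuild cost.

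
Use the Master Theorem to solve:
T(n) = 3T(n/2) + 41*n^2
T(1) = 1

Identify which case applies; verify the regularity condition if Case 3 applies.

a=3, b=2, f(n)=41*n^2.
log_2(3) = 1.585 < 2.
f(n) = Omega(n^(1.585+epsilon)) for some epsilon > 0, so Case 3 is the candidate.
Regularity: a*f(n/b) = 3*41*(n/2)^2 = (3/4)*41*n^2 <= c*f(n) with c = 3/4 < 1. Satisfied.
Case 3: T(n) = Theta(n^2).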